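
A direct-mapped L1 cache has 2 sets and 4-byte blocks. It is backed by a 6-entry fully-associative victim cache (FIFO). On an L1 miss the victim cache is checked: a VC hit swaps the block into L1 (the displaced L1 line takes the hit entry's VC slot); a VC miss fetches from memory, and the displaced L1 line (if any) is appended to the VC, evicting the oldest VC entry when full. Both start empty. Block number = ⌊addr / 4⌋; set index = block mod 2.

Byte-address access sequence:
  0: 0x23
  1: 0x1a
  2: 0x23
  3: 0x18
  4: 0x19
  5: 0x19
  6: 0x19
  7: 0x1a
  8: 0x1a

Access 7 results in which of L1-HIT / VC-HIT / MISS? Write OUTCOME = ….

OUTCOME = L1-HIT

  [0] addr=0x23 blk=8 s=0: MISS | VC []
  [1] addr=0x1a blk=6 s=0: MISS | VC [8]
  [2] addr=0x23 blk=8 s=0: VC-HIT | VC [6]
  [3] addr=0x18 blk=6 s=0: VC-HIT | VC [8]
  [4] addr=0x19 blk=6 s=0: L1-HIT | VC [8]
  [5] addr=0x19 blk=6 s=0: L1-HIT | VC [8]
  [6] addr=0x19 blk=6 s=0: L1-HIT | VC [8]
  [7] addr=0x1a blk=6 s=0: L1-HIT | VC [8]
  [8] addr=0x1a blk=6 s=0: L1-HIT | VC [8]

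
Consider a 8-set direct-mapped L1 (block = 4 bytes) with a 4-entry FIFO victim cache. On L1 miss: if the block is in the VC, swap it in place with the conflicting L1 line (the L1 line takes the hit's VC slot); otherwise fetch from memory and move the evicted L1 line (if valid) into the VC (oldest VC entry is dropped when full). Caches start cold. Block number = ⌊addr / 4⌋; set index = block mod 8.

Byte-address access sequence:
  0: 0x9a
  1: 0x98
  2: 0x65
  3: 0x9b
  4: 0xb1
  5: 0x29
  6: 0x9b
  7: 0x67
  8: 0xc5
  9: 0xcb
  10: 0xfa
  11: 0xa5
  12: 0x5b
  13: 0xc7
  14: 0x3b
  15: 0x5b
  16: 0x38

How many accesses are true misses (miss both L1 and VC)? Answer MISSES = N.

MISSES = 10

#0 0x9a→b38/s6 MISS; vc=[]
#1 0x98→b38/s6 L1-HIT; vc=[]
#2 0x65→b25/s1 MISS; vc=[]
#3 0x9b→b38/s6 L1-HIT; vc=[]
#4 0xb1→b44/s4 MISS; vc=[]
#5 0x29→b10/s2 MISS; vc=[]
#6 0x9b→b38/s6 L1-HIT; vc=[]
#7 0x67→b25/s1 L1-HIT; vc=[]
#8 0xc5→b49/s1 MISS; vc=[25]
#9 0xcb→b50/s2 MISS; vc=[25,10]
#10 0xfa→b62/s6 MISS; vc=[25,10,38]
#11 0xa5→b41/s1 MISS; vc=[25,10,38,49]
#12 0x5b→b22/s6 MISS; vc=[10,38,49,62]
#13 0xc7→b49/s1 VC-HIT; vc=[10,38,41,62]
#14 0x3b→b14/s6 MISS; vc=[38,41,62,22]
#15 0x5b→b22/s6 VC-HIT; vc=[38,41,62,14]
#16 0x38→b14/s6 VC-HIT; vc=[38,41,62,22]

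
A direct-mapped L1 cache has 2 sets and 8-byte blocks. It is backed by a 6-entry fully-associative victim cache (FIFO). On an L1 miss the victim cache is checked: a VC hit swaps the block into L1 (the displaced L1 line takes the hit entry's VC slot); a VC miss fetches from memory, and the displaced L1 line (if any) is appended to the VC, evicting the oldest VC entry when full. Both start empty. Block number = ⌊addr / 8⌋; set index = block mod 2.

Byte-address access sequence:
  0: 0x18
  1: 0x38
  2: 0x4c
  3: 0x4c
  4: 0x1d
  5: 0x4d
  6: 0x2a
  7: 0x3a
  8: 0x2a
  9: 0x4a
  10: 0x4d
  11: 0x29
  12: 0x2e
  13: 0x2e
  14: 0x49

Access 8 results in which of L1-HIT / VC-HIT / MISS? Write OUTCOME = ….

#0 0x18→b3/s1 MISS; vc=[]
#1 0x38→b7/s1 MISS; vc=[3]
#2 0x4c→b9/s1 MISS; vc=[3,7]
#3 0x4c→b9/s1 L1-HIT; vc=[3,7]
#4 0x1d→b3/s1 VC-HIT; vc=[9,7]
#5 0x4d→b9/s1 VC-HIT; vc=[3,7]
#6 0x2a→b5/s1 MISS; vc=[3,7,9]
#7 0x3a→b7/s1 VC-HIT; vc=[3,5,9]
#8 0x2a→b5/s1 VC-HIT; vc=[3,7,9]
#9 0x4a→b9/s1 VC-HIT; vc=[3,7,5]
#10 0x4d→b9/s1 L1-HIT; vc=[3,7,5]
#11 0x29→b5/s1 VC-HIT; vc=[3,7,9]
#12 0x2e→b5/s1 L1-HIT; vc=[3,7,9]
#13 0x2e→b5/s1 L1-HIT; vc=[3,7,9]
#14 0x49→b9/s1 VC-HIT; vc=[3,7,5]

OUTCOME = VC-HIT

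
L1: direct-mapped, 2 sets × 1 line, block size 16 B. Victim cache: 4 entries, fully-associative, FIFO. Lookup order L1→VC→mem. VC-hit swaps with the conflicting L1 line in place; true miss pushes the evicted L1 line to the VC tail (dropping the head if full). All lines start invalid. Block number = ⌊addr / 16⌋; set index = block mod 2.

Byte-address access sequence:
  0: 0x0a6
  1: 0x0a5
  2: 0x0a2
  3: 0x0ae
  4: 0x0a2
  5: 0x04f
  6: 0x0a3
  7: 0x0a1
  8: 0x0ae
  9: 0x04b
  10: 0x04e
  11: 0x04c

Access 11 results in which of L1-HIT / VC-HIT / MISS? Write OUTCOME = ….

#0 0xa6→b10/s0 MISS; vc=[]
#1 0xa5→b10/s0 L1-HIT; vc=[]
#2 0xa2→b10/s0 L1-HIT; vc=[]
#3 0xae→b10/s0 L1-HIT; vc=[]
#4 0xa2→b10/s0 L1-HIT; vc=[]
#5 0x4f→b4/s0 MISS; vc=[10]
#6 0xa3→b10/s0 VC-HIT; vc=[4]
#7 0xa1→b10/s0 L1-HIT; vc=[4]
#8 0xae→b10/s0 L1-HIT; vc=[4]
#9 0x4b→b4/s0 VC-HIT; vc=[10]
#10 0x4e→b4/s0 L1-HIT; vc=[10]
#11 0x4c→b4/s0 L1-HIT; vc=[10]

OUTCOME = L1-HIT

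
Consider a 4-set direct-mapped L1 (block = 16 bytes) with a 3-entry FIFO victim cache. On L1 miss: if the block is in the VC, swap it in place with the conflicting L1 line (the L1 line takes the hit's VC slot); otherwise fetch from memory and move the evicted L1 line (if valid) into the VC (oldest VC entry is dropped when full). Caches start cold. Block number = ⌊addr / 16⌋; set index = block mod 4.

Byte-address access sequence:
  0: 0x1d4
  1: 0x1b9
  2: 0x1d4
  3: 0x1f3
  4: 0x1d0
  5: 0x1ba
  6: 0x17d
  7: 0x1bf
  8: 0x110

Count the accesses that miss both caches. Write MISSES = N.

#0 0x1d4→b29/s1 MISS; vc=[]
#1 0x1b9→b27/s3 MISS; vc=[]
#2 0x1d4→b29/s1 L1-HIT; vc=[]
#3 0x1f3→b31/s3 MISS; vc=[27]
#4 0x1d0→b29/s1 L1-HIT; vc=[27]
#5 0x1ba→b27/s3 VC-HIT; vc=[31]
#6 0x17d→b23/s3 MISS; vc=[31,27]
#7 0x1bf→b27/s3 VC-HIT; vc=[31,23]
#8 0x110→b17/s1 MISS; vc=[31,23,29]

MISSES = 5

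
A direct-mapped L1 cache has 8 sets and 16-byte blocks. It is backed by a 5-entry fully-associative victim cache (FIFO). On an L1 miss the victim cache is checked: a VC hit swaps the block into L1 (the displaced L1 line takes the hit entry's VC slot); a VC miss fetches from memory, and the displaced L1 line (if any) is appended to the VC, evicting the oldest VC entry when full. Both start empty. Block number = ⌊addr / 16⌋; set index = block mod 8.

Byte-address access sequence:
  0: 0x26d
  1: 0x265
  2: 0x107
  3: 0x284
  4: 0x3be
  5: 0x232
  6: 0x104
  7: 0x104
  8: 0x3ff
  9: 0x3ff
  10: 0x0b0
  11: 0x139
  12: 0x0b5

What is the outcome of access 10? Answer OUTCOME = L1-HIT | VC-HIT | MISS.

OUTCOME = MISS

#0 0x26d→b38/s6 MISS; vc=[]
#1 0x265→b38/s6 L1-HIT; vc=[]
#2 0x107→b16/s0 MISS; vc=[]
#3 0x284→b40/s0 MISS; vc=[16]
#4 0x3be→b59/s3 MISS; vc=[16]
#5 0x232→b35/s3 MISS; vc=[16,59]
#6 0x104→b16/s0 VC-HIT; vc=[40,59]
#7 0x104→b16/s0 L1-HIT; vc=[40,59]
#8 0x3ff→b63/s7 MISS; vc=[40,59]
#9 0x3ff→b63/s7 L1-HIT; vc=[40,59]
#10 0xb0→b11/s3 MISS; vc=[40,59,35]
#11 0x139→b19/s3 MISS; vc=[40,59,35,11]
#12 0xb5→b11/s3 VC-HIT; vc=[40,59,35,19]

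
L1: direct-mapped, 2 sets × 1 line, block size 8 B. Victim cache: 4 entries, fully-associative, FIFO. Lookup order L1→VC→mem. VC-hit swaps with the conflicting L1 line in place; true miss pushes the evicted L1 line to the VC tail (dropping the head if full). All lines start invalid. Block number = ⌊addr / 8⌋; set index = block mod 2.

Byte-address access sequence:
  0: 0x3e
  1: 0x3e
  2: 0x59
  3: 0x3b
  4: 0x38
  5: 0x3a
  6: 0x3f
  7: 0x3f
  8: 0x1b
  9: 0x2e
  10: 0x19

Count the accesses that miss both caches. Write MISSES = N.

0: 0x3e (blk 7, set 1) → MISS  vc=[]
1: 0x3e (blk 7, set 1) → L1-HIT  vc=[]
2: 0x59 (blk 11, set 1) → MISS  vc=[7]
3: 0x3b (blk 7, set 1) → VC-HIT  vc=[11]
4: 0x38 (blk 7, set 1) → L1-HIT  vc=[11]
5: 0x3a (blk 7, set 1) → L1-HIT  vc=[11]
6: 0x3f (blk 7, set 1) → L1-HIT  vc=[11]
7: 0x3f (blk 7, set 1) → L1-HIT  vc=[11]
8: 0x1b (blk 3, set 1) → MISS  vc=[11, 7]
9: 0x2e (blk 5, set 1) → MISS  vc=[11, 7, 3]
10: 0x19 (blk 3, set 1) → VC-HIT  vc=[11, 7, 5]

MISSES = 4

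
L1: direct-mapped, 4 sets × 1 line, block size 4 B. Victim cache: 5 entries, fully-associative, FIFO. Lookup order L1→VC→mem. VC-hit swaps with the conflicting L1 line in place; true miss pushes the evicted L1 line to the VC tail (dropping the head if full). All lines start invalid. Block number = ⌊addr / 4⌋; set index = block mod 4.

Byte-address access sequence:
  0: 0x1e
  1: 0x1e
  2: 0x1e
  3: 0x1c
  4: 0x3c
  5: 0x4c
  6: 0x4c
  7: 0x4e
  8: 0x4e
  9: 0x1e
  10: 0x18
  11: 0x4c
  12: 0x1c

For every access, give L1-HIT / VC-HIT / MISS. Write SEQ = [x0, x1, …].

SEQ = [MISS, L1-HIT, L1-HIT, L1-HIT, MISS, MISS, L1-HIT, L1-HIT, L1-HIT, VC-HIT, MISS, VC-HIT, VC-HIT]

  [0] addr=0x1e blk=7 s=3: MISS | VC []
  [1] addr=0x1e blk=7 s=3: L1-HIT | VC []
  [2] addr=0x1e blk=7 s=3: L1-HIT | VC []
  [3] addr=0x1c blk=7 s=3: L1-HIT | VC []
  [4] addr=0x3c blk=15 s=3: MISS | VC [7]
  [5] addr=0x4c blk=19 s=3: MISS | VC [7, 15]
  [6] addr=0x4c blk=19 s=3: L1-HIT | VC [7, 15]
  [7] addr=0x4e blk=19 s=3: L1-HIT | VC [7, 15]
  [8] addr=0x4e blk=19 s=3: L1-HIT | VC [7, 15]
  [9] addr=0x1e blk=7 s=3: VC-HIT | VC [19, 15]
  [10] addr=0x18 blk=6 s=2: MISS | VC [19, 15]
  [11] addr=0x4c blk=19 s=3: VC-HIT | VC [7, 15]
  [12] addr=0x1c blk=7 s=3: VC-HIT | VC [19, 15]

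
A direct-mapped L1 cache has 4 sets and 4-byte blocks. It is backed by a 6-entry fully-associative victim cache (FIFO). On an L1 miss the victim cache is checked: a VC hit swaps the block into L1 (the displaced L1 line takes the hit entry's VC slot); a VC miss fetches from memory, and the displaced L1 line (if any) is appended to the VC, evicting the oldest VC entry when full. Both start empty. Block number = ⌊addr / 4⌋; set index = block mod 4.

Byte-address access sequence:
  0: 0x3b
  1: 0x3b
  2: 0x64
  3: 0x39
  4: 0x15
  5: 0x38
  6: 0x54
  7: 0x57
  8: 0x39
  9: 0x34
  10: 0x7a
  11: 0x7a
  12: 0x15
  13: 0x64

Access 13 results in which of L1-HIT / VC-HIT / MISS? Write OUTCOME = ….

  [0] addr=0x3b blk=14 s=2: MISS | VC []
  [1] addr=0x3b blk=14 s=2: L1-HIT | VC []
  [2] addr=0x64 blk=25 s=1: MISS | VC []
  [3] addr=0x39 blk=14 s=2: L1-HIT | VC []
  [4] addr=0x15 blk=5 s=1: MISS | VC [25]
  [5] addr=0x38 blk=14 s=2: L1-HIT | VC [25]
  [6] addr=0x54 blk=21 s=1: MISS | VC [25, 5]
  [7] addr=0x57 blk=21 s=1: L1-HIT | VC [25, 5]
  [8] addr=0x39 blk=14 s=2: L1-HIT | VC [25, 5]
  [9] addr=0x34 blk=13 s=1: MISS | VC [25, 5, 21]
  [10] addr=0x7a blk=30 s=2: MISS | VC [25, 5, 21, 14]
  [11] addr=0x7a blk=30 s=2: L1-HIT | VC [25, 5, 21, 14]
  [12] addr=0x15 blk=5 s=1: VC-HIT | VC [25, 13, 21, 14]
  [13] addr=0x64 blk=25 s=1: VC-HIT | VC [5, 13, 21, 14]

OUTCOME = VC-HIT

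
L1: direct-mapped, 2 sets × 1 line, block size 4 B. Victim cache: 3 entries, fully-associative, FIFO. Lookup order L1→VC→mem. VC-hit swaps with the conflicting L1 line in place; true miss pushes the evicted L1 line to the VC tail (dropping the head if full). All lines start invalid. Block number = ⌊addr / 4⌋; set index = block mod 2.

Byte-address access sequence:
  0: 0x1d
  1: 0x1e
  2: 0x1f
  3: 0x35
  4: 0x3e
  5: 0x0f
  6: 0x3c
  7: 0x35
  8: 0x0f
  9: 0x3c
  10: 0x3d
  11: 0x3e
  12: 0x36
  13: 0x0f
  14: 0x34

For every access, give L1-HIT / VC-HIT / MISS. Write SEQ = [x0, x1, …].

SEQ = [MISS, L1-HIT, L1-HIT, MISS, MISS, MISS, VC-HIT, VC-HIT, VC-HIT, VC-HIT, L1-HIT, L1-HIT, VC-HIT, VC-HIT, VC-HIT]

0: 0x1d (blk 7, set 1) → MISS  vc=[]
1: 0x1e (blk 7, set 1) → L1-HIT  vc=[]
2: 0x1f (blk 7, set 1) → L1-HIT  vc=[]
3: 0x35 (blk 13, set 1) → MISS  vc=[7]
4: 0x3e (blk 15, set 1) → MISS  vc=[7, 13]
5: 0xf (blk 3, set 1) → MISS  vc=[7, 13, 15]
6: 0x3c (blk 15, set 1) → VC-HIT  vc=[7, 13, 3]
7: 0x35 (blk 13, set 1) → VC-HIT  vc=[7, 15, 3]
8: 0xf (blk 3, set 1) → VC-HIT  vc=[7, 15, 13]
9: 0x3c (blk 15, set 1) → VC-HIT  vc=[7, 3, 13]
10: 0x3d (blk 15, set 1) → L1-HIT  vc=[7, 3, 13]
11: 0x3e (blk 15, set 1) → L1-HIT  vc=[7, 3, 13]
12: 0x36 (blk 13, set 1) → VC-HIT  vc=[7, 3, 15]
13: 0xf (blk 3, set 1) → VC-HIT  vc=[7, 13, 15]
14: 0x34 (blk 13, set 1) → VC-HIT  vc=[7, 3, 15]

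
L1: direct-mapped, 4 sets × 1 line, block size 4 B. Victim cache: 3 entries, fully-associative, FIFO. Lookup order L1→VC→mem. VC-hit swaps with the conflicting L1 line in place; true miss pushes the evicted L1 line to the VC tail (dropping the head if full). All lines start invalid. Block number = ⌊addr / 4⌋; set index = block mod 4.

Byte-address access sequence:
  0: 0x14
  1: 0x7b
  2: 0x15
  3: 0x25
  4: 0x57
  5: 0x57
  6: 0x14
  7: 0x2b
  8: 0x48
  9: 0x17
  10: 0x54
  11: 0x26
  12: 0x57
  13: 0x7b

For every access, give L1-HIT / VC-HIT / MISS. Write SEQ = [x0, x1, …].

#0 0x14→b5/s1 MISS; vc=[]
#1 0x7b→b30/s2 MISS; vc=[]
#2 0x15→b5/s1 L1-HIT; vc=[]
#3 0x25→b9/s1 MISS; vc=[5]
#4 0x57→b21/s1 MISS; vc=[5,9]
#5 0x57→b21/s1 L1-HIT; vc=[5,9]
#6 0x14→b5/s1 VC-HIT; vc=[21,9]
#7 0x2b→b10/s2 MISS; vc=[21,9,30]
#8 0x48→b18/s2 MISS; vc=[9,30,10]
#9 0x17→b5/s1 L1-HIT; vc=[9,30,10]
#10 0x54→b21/s1 MISS; vc=[30,10,5]
#11 0x26→b9/s1 MISS; vc=[10,5,21]
#12 0x57→b21/s1 VC-HIT; vc=[10,5,9]
#13 0x7b→b30/s2 MISS; vc=[5,9,18]

SEQ = [MISS, MISS, L1-HIT, MISS, MISS, L1-HIT, VC-HIT, MISS, MISS, L1-HIT, MISS, MISS, VC-HIT, MISS]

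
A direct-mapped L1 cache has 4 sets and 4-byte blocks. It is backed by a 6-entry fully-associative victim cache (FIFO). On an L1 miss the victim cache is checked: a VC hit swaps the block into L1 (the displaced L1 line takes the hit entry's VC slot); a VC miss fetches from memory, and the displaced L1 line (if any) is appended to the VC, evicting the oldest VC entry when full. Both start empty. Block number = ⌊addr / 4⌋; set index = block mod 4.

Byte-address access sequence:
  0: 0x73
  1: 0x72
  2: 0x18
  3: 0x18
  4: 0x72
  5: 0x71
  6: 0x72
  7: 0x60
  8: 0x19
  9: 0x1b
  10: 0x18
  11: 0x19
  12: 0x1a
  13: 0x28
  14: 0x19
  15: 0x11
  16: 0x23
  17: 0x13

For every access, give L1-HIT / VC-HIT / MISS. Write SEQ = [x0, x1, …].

#0 0x73→b28/s0 MISS; vc=[]
#1 0x72→b28/s0 L1-HIT; vc=[]
#2 0x18→b6/s2 MISS; vc=[]
#3 0x18→b6/s2 L1-HIT; vc=[]
#4 0x72→b28/s0 L1-HIT; vc=[]
#5 0x71→b28/s0 L1-HIT; vc=[]
#6 0x72→b28/s0 L1-HIT; vc=[]
#7 0x60→b24/s0 MISS; vc=[28]
#8 0x19→b6/s2 L1-HIT; vc=[28]
#9 0x1b→b6/s2 L1-HIT; vc=[28]
#10 0x18→b6/s2 L1-HIT; vc=[28]
#11 0x19→b6/s2 L1-HIT; vc=[28]
#12 0x1a→b6/s2 L1-HIT; vc=[28]
#13 0x28→b10/s2 MISS; vc=[28,6]
#14 0x19→b6/s2 VC-HIT; vc=[28,10]
#15 0x11→b4/s0 MISS; vc=[28,10,24]
#16 0x23→b8/s0 MISS; vc=[28,10,24,4]
#17 0x13→b4/s0 VC-HIT; vc=[28,10,24,8]

SEQ = [MISS, L1-HIT, MISS, L1-HIT, L1-HIT, L1-HIT, L1-HIT, MISS, L1-HIT, L1-HIT, L1-HIT, L1-HIT, L1-HIT, MISS, VC-HIT, MISS, MISS, VC-HIT]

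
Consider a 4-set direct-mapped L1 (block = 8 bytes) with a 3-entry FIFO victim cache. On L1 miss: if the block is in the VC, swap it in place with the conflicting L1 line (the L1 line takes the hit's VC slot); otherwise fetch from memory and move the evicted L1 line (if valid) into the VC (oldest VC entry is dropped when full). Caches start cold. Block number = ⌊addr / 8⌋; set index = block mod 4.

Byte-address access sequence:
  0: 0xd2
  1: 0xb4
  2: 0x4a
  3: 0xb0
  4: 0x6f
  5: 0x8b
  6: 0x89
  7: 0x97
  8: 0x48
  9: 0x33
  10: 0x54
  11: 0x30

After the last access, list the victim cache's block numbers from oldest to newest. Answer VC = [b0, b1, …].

  [0] addr=0xd2 blk=26 s=2: MISS | VC []
  [1] addr=0xb4 blk=22 s=2: MISS | VC [26]
  [2] addr=0x4a blk=9 s=1: MISS | VC [26]
  [3] addr=0xb0 blk=22 s=2: L1-HIT | VC [26]
  [4] addr=0x6f blk=13 s=1: MISS | VC [26, 9]
  [5] addr=0x8b blk=17 s=1: MISS | VC [26, 9, 13]
  [6] addr=0x89 blk=17 s=1: L1-HIT | VC [26, 9, 13]
  [7] addr=0x97 blk=18 s=2: MISS | VC [9, 13, 22]
  [8] addr=0x48 blk=9 s=1: VC-HIT | VC [17, 13, 22]
  [9] addr=0x33 blk=6 s=2: MISS | VC [13, 22, 18]
  [10] addr=0x54 blk=10 s=2: MISS | VC [22, 18, 6]
  [11] addr=0x30 blk=6 s=2: VC-HIT | VC [22, 18, 10]

VC = [22, 18, 10]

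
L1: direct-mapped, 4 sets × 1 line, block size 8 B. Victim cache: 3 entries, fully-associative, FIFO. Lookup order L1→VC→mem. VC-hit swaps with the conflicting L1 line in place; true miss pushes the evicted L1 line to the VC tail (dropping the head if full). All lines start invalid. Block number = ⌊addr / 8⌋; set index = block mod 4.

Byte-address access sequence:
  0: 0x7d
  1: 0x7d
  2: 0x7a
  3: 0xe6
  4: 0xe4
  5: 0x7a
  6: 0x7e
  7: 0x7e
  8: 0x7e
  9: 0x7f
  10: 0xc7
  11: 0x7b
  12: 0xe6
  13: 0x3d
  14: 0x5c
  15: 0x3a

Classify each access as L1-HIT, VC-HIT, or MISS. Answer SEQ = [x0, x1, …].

  [0] addr=0x7d blk=15 s=3: MISS | VC []
  [1] addr=0x7d blk=15 s=3: L1-HIT | VC []
  [2] addr=0x7a blk=15 s=3: L1-HIT | VC []
  [3] addr=0xe6 blk=28 s=0: MISS | VC []
  [4] addr=0xe4 blk=28 s=0: L1-HIT | VC []
  [5] addr=0x7a blk=15 s=3: L1-HIT | VC []
  [6] addr=0x7e blk=15 s=3: L1-HIT | VC []
  [7] addr=0x7e blk=15 s=3: L1-HIT | VC []
  [8] addr=0x7e blk=15 s=3: L1-HIT | VC []
  [9] addr=0x7f blk=15 s=3: L1-HIT | VC []
  [10] addr=0xc7 blk=24 s=0: MISS | VC [28]
  [11] addr=0x7b blk=15 s=3: L1-HIT | VC [28]
  [12] addr=0xe6 blk=28 s=0: VC-HIT | VC [24]
  [13] addr=0x3d blk=7 s=3: MISS | VC [24, 15]
  [14] addr=0x5c blk=11 s=3: MISS | VC [24, 15, 7]
  [15] addr=0x3a blk=7 s=3: VC-HIT | VC [24, 15, 11]

SEQ = [MISS, L1-HIT, L1-HIT, MISS, L1-HIT, L1-HIT, L1-HIT, L1-HIT, L1-HIT, L1-HIT, MISS, L1-HIT, VC-HIT, MISS, MISS, VC-HIT]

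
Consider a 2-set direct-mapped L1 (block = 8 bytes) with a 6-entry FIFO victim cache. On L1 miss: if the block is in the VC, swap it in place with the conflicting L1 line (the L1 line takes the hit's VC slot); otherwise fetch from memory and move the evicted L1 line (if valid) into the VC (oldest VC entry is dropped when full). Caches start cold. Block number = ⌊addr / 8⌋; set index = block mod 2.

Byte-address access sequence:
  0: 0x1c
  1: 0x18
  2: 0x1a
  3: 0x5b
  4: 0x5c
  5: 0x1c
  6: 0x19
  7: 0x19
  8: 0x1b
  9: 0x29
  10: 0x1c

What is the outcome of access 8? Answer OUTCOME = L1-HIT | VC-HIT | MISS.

OUTCOME = L1-HIT

0: 0x1c (blk 3, set 1) → MISS  vc=[]
1: 0x18 (blk 3, set 1) → L1-HIT  vc=[]
2: 0x1a (blk 3, set 1) → L1-HIT  vc=[]
3: 0x5b (blk 11, set 1) → MISS  vc=[3]
4: 0x5c (blk 11, set 1) → L1-HIT  vc=[3]
5: 0x1c (blk 3, set 1) → VC-HIT  vc=[11]
6: 0x19 (blk 3, set 1) → L1-HIT  vc=[11]
7: 0x19 (blk 3, set 1) → L1-HIT  vc=[11]
8: 0x1b (blk 3, set 1) → L1-HIT  vc=[11]
9: 0x29 (blk 5, set 1) → MISS  vc=[11, 3]
10: 0x1c (blk 3, set 1) → VC-HIT  vc=[11, 5]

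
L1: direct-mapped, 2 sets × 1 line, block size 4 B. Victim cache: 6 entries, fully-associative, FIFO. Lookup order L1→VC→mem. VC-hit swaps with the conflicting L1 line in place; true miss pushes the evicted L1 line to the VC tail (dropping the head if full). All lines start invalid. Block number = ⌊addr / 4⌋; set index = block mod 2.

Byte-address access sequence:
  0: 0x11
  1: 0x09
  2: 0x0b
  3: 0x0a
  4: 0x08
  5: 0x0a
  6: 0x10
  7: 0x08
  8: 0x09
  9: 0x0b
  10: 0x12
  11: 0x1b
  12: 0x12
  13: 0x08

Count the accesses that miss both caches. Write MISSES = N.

MISSES = 3

0: 0x11 (blk 4, set 0) → MISS  vc=[]
1: 0x9 (blk 2, set 0) → MISS  vc=[4]
2: 0xb (blk 2, set 0) → L1-HIT  vc=[4]
3: 0xa (blk 2, set 0) → L1-HIT  vc=[4]
4: 0x8 (blk 2, set 0) → L1-HIT  vc=[4]
5: 0xa (blk 2, set 0) → L1-HIT  vc=[4]
6: 0x10 (blk 4, set 0) → VC-HIT  vc=[2]
7: 0x8 (blk 2, set 0) → VC-HIT  vc=[4]
8: 0x9 (blk 2, set 0) → L1-HIT  vc=[4]
9: 0xb (blk 2, set 0) → L1-HIT  vc=[4]
10: 0x12 (blk 4, set 0) → VC-HIT  vc=[2]
11: 0x1b (blk 6, set 0) → MISS  vc=[2, 4]
12: 0x12 (blk 4, set 0) → VC-HIT  vc=[2, 6]
13: 0x8 (blk 2, set 0) → VC-HIT  vc=[4, 6]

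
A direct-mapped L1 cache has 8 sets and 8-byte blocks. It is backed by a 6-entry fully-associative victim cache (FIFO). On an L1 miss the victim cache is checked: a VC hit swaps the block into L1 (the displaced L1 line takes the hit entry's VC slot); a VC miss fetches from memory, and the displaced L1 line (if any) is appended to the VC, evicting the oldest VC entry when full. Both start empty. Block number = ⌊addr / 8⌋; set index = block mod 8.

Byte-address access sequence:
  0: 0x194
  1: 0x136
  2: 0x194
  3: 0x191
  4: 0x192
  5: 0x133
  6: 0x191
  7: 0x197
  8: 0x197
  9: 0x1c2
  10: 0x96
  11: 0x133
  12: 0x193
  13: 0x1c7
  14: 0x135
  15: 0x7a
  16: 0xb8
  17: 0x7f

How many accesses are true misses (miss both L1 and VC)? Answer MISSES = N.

MISSES = 6

#0 0x194→b50/s2 MISS; vc=[]
#1 0x136→b38/s6 MISS; vc=[]
#2 0x194→b50/s2 L1-HIT; vc=[]
#3 0x191→b50/s2 L1-HIT; vc=[]
#4 0x192→b50/s2 L1-HIT; vc=[]
#5 0x133→b38/s6 L1-HIT; vc=[]
#6 0x191→b50/s2 L1-HIT; vc=[]
#7 0x197→b50/s2 L1-HIT; vc=[]
#8 0x197→b50/s2 L1-HIT; vc=[]
#9 0x1c2→b56/s0 MISS; vc=[]
#10 0x96→b18/s2 MISS; vc=[50]
#11 0x133→b38/s6 L1-HIT; vc=[50]
#12 0x193→b50/s2 VC-HIT; vc=[18]
#13 0x1c7→b56/s0 L1-HIT; vc=[18]
#14 0x135→b38/s6 L1-HIT; vc=[18]
#15 0x7a→b15/s7 MISS; vc=[18]
#16 0xb8→b23/s7 MISS; vc=[18,15]
#17 0x7f→b15/s7 VC-HIT; vc=[18,23]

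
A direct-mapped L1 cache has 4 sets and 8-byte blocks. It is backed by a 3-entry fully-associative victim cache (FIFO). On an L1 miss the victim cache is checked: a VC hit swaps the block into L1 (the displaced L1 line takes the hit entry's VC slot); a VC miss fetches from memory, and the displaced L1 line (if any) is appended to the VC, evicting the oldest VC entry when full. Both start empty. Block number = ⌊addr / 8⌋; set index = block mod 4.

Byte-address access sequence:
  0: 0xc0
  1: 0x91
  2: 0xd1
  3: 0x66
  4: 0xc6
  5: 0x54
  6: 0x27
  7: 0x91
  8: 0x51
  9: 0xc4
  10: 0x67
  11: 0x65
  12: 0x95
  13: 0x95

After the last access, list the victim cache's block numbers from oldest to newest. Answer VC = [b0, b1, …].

  [0] addr=0xc0 blk=24 s=0: MISS | VC []
  [1] addr=0x91 blk=18 s=2: MISS | VC []
  [2] addr=0xd1 blk=26 s=2: MISS | VC [18]
  [3] addr=0x66 blk=12 s=0: MISS | VC [18, 24]
  [4] addr=0xc6 blk=24 s=0: VC-HIT | VC [18, 12]
  [5] addr=0x54 blk=10 s=2: MISS | VC [18, 12, 26]
  [6] addr=0x27 blk=4 s=0: MISS | VC [12, 26, 24]
  [7] addr=0x91 blk=18 s=2: MISS | VC [26, 24, 10]
  [8] addr=0x51 blk=10 s=2: VC-HIT | VC [26, 24, 18]
  [9] addr=0xc4 blk=24 s=0: VC-HIT | VC [26, 4, 18]
  [10] addr=0x67 blk=12 s=0: MISS | VC [4, 18, 24]
  [11] addr=0x65 blk=12 s=0: L1-HIT | VC [4, 18, 24]
  [12] addr=0x95 blk=18 s=2: VC-HIT | VC [4, 10, 24]
  [13] addr=0x95 blk=18 s=2: L1-HIT | VC [4, 10, 24]

VC = [4, 10, 24]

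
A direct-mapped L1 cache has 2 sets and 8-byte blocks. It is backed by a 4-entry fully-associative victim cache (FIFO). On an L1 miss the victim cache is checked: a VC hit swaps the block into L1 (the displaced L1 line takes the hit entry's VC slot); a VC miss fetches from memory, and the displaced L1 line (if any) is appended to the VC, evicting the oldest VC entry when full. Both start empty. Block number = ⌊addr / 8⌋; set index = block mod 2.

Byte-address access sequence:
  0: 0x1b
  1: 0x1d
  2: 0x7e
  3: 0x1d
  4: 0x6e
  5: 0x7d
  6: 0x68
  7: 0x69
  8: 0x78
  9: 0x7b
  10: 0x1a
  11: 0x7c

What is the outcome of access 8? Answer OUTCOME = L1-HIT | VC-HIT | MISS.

OUTCOME = VC-HIT

#0 0x1b→b3/s1 MISS; vc=[]
#1 0x1d→b3/s1 L1-HIT; vc=[]
#2 0x7e→b15/s1 MISS; vc=[3]
#3 0x1d→b3/s1 VC-HIT; vc=[15]
#4 0x6e→b13/s1 MISS; vc=[15,3]
#5 0x7d→b15/s1 VC-HIT; vc=[13,3]
#6 0x68→b13/s1 VC-HIT; vc=[15,3]
#7 0x69→b13/s1 L1-HIT; vc=[15,3]
#8 0x78→b15/s1 VC-HIT; vc=[13,3]
#9 0x7b→b15/s1 L1-HIT; vc=[13,3]
#10 0x1a→b3/s1 VC-HIT; vc=[13,15]
#11 0x7c→b15/s1 VC-HIT; vc=[13,3]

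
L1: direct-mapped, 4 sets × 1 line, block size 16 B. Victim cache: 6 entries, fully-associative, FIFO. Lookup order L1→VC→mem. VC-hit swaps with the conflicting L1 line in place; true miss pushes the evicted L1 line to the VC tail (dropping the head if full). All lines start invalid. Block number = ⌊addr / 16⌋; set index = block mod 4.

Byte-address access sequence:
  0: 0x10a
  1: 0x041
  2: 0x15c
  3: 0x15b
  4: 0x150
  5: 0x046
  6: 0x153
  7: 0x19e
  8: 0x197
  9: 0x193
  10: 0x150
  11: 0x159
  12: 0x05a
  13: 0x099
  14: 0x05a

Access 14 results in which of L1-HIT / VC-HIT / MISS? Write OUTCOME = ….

#0 0x10a→b16/s0 MISS; vc=[]
#1 0x41→b4/s0 MISS; vc=[16]
#2 0x15c→b21/s1 MISS; vc=[16]
#3 0x15b→b21/s1 L1-HIT; vc=[16]
#4 0x150→b21/s1 L1-HIT; vc=[16]
#5 0x46→b4/s0 L1-HIT; vc=[16]
#6 0x153→b21/s1 L1-HIT; vc=[16]
#7 0x19e→b25/s1 MISS; vc=[16,21]
#8 0x197→b25/s1 L1-HIT; vc=[16,21]
#9 0x193→b25/s1 L1-HIT; vc=[16,21]
#10 0x150→b21/s1 VC-HIT; vc=[16,25]
#11 0x159→b21/s1 L1-HIT; vc=[16,25]
#12 0x5a→b5/s1 MISS; vc=[16,25,21]
#13 0x99→b9/s1 MISS; vc=[16,25,21,5]
#14 0x5a→b5/s1 VC-HIT; vc=[16,25,21,9]

OUTCOME = VC-HIT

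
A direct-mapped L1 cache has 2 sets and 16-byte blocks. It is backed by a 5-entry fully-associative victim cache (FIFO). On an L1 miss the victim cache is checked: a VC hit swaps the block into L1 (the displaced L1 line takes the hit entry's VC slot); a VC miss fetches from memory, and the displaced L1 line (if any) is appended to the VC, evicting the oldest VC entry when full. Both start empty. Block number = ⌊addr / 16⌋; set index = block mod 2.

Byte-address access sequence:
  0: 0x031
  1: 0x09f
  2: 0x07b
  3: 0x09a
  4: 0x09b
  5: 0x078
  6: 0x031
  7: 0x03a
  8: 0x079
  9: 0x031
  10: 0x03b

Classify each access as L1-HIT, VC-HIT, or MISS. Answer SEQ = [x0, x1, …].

  [0] addr=0x31 blk=3 s=1: MISS | VC []
  [1] addr=0x9f blk=9 s=1: MISS | VC [3]
  [2] addr=0x7b blk=7 s=1: MISS | VC [3, 9]
  [3] addr=0x9a blk=9 s=1: VC-HIT | VC [3, 7]
  [4] addr=0x9b blk=9 s=1: L1-HIT | VC [3, 7]
  [5] addr=0x78 blk=7 s=1: VC-HIT | VC [3, 9]
  [6] addr=0x31 blk=3 s=1: VC-HIT | VC [7, 9]
  [7] addr=0x3a blk=3 s=1: L1-HIT | VC [7, 9]
  [8] addr=0x79 blk=7 s=1: VC-HIT | VC [3, 9]
  [9] addr=0x31 blk=3 s=1: VC-HIT | VC [7, 9]
  [10] addr=0x3b blk=3 s=1: L1-HIT | VC [7, 9]

SEQ = [MISS, MISS, MISS, VC-HIT, L1-HIT, VC-HIT, VC-HIT, L1-HIT, VC-HIT, VC-HIT, L1-HIT]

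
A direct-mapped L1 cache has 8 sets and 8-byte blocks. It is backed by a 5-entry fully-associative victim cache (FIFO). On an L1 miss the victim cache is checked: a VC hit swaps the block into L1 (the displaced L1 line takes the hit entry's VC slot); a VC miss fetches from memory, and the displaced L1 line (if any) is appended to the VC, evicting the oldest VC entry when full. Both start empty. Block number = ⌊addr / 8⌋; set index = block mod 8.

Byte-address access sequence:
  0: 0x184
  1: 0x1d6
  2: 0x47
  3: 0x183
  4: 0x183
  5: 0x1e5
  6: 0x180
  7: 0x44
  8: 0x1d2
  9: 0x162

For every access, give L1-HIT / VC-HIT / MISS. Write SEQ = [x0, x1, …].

0: 0x184 (blk 48, set 0) → MISS  vc=[]
1: 0x1d6 (blk 58, set 2) → MISS  vc=[]
2: 0x47 (blk 8, set 0) → MISS  vc=[48]
3: 0x183 (blk 48, set 0) → VC-HIT  vc=[8]
4: 0x183 (blk 48, set 0) → L1-HIT  vc=[8]
5: 0x1e5 (blk 60, set 4) → MISS  vc=[8]
6: 0x180 (blk 48, set 0) → L1-HIT  vc=[8]
7: 0x44 (blk 8, set 0) → VC-HIT  vc=[48]
8: 0x1d2 (blk 58, set 2) → L1-HIT  vc=[48]
9: 0x162 (blk 44, set 4) → MISS  vc=[48, 60]

SEQ = [MISS, MISS, MISS, VC-HIT, L1-HIT, MISS, L1-HIT, VC-HIT, L1-HIT, MISS]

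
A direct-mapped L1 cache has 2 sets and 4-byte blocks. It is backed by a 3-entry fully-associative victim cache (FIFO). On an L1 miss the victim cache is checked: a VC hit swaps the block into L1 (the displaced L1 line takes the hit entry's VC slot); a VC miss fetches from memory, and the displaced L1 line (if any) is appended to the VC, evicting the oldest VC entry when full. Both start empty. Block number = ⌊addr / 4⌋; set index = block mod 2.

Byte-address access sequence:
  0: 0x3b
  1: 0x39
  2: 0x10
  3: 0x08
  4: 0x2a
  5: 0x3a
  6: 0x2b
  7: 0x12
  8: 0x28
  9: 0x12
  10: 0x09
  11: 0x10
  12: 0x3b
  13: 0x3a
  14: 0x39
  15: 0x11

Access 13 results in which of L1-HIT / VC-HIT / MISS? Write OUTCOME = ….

OUTCOME = L1-HIT

#0 0x3b→b14/s0 MISS; vc=[]
#1 0x39→b14/s0 L1-HIT; vc=[]
#2 0x10→b4/s0 MISS; vc=[14]
#3 0x8→b2/s0 MISS; vc=[14,4]
#4 0x2a→b10/s0 MISS; vc=[14,4,2]
#5 0x3a→b14/s0 VC-HIT; vc=[10,4,2]
#6 0x2b→b10/s0 VC-HIT; vc=[14,4,2]
#7 0x12→b4/s0 VC-HIT; vc=[14,10,2]
#8 0x28→b10/s0 VC-HIT; vc=[14,4,2]
#9 0x12→b4/s0 VC-HIT; vc=[14,10,2]
#10 0x9→b2/s0 VC-HIT; vc=[14,10,4]
#11 0x10→b4/s0 VC-HIT; vc=[14,10,2]
#12 0x3b→b14/s0 VC-HIT; vc=[4,10,2]
#13 0x3a→b14/s0 L1-HIT; vc=[4,10,2]
#14 0x39→b14/s0 L1-HIT; vc=[4,10,2]
#15 0x11→b4/s0 VC-HIT; vc=[14,10,2]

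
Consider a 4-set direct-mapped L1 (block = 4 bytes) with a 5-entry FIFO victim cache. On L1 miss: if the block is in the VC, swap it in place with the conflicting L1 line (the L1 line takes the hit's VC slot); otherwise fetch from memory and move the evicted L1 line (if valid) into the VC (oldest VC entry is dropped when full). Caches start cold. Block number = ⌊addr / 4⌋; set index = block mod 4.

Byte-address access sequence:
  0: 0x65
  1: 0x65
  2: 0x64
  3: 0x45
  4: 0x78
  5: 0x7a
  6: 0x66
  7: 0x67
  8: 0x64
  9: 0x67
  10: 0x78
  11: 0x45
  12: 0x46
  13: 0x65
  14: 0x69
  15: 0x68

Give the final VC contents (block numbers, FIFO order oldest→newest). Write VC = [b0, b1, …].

VC = [17, 30]

#0 0x65→b25/s1 MISS; vc=[]
#1 0x65→b25/s1 L1-HIT; vc=[]
#2 0x64→b25/s1 L1-HIT; vc=[]
#3 0x45→b17/s1 MISS; vc=[25]
#4 0x78→b30/s2 MISS; vc=[25]
#5 0x7a→b30/s2 L1-HIT; vc=[25]
#6 0x66→b25/s1 VC-HIT; vc=[17]
#7 0x67→b25/s1 L1-HIT; vc=[17]
#8 0x64→b25/s1 L1-HIT; vc=[17]
#9 0x67→b25/s1 L1-HIT; vc=[17]
#10 0x78→b30/s2 L1-HIT; vc=[17]
#11 0x45→b17/s1 VC-HIT; vc=[25]
#12 0x46→b17/s1 L1-HIT; vc=[25]
#13 0x65→b25/s1 VC-HIT; vc=[17]
#14 0x69→b26/s2 MISS; vc=[17,30]
#15 0x68→b26/s2 L1-HIT; vc=[17,30]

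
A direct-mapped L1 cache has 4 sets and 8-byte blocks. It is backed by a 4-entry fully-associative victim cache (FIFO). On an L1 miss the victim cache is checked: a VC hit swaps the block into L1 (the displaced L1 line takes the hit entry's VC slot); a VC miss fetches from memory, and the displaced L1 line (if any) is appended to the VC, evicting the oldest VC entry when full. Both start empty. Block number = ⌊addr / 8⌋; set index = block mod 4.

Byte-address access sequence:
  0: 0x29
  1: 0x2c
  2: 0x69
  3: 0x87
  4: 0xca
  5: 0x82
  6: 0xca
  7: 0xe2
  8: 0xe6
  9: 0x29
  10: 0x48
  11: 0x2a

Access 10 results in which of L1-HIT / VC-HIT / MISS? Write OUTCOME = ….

  [0] addr=0x29 blk=5 s=1: MISS | VC []
  [1] addr=0x2c blk=5 s=1: L1-HIT | VC []
  [2] addr=0x69 blk=13 s=1: MISS | VC [5]
  [3] addr=0x87 blk=16 s=0: MISS | VC [5]
  [4] addr=0xca blk=25 s=1: MISS | VC [5, 13]
  [5] addr=0x82 blk=16 s=0: L1-HIT | VC [5, 13]
  [6] addr=0xca blk=25 s=1: L1-HIT | VC [5, 13]
  [7] addr=0xe2 blk=28 s=0: MISS | VC [5, 13, 16]
  [8] addr=0xe6 blk=28 s=0: L1-HIT | VC [5, 13, 16]
  [9] addr=0x29 blk=5 s=1: VC-HIT | VC [25, 13, 16]
  [10] addr=0x48 blk=9 s=1: MISS | VC [25, 13, 16, 5]
  [11] addr=0x2a blk=5 s=1: VC-HIT | VC [25, 13, 16, 9]

OUTCOME = MISS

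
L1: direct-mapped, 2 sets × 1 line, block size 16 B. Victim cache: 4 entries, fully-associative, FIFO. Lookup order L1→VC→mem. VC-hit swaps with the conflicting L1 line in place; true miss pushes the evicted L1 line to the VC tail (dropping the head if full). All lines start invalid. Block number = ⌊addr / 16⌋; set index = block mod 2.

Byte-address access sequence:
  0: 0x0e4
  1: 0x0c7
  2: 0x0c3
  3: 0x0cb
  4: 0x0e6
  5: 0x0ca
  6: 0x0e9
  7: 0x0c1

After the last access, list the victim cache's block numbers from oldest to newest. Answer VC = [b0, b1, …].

#0 0xe4→b14/s0 MISS; vc=[]
#1 0xc7→b12/s0 MISS; vc=[14]
#2 0xc3→b12/s0 L1-HIT; vc=[14]
#3 0xcb→b12/s0 L1-HIT; vc=[14]
#4 0xe6→b14/s0 VC-HIT; vc=[12]
#5 0xca→b12/s0 VC-HIT; vc=[14]
#6 0xe9→b14/s0 VC-HIT; vc=[12]
#7 0xc1→b12/s0 VC-HIT; vc=[14]

VC = [14]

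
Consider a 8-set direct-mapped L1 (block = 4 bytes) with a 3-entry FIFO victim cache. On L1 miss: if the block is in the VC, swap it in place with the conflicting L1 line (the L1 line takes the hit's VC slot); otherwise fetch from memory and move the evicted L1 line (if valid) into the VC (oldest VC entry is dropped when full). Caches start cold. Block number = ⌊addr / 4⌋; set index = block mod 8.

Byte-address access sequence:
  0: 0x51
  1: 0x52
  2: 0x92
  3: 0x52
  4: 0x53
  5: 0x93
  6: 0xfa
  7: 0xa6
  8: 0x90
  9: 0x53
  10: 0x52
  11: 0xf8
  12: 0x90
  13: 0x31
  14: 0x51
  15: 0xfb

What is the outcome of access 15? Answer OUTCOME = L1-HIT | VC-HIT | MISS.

0: 0x51 (blk 20, set 4) → MISS  vc=[]
1: 0x52 (blk 20, set 4) → L1-HIT  vc=[]
2: 0x92 (blk 36, set 4) → MISS  vc=[20]
3: 0x52 (blk 20, set 4) → VC-HIT  vc=[36]
4: 0x53 (blk 20, set 4) → L1-HIT  vc=[36]
5: 0x93 (blk 36, set 4) → VC-HIT  vc=[20]
6: 0xfa (blk 62, set 6) → MISS  vc=[20]
7: 0xa6 (blk 41, set 1) → MISS  vc=[20]
8: 0x90 (blk 36, set 4) → L1-HIT  vc=[20]
9: 0x53 (blk 20, set 4) → VC-HIT  vc=[36]
10: 0x52 (blk 20, set 4) → L1-HIT  vc=[36]
11: 0xf8 (blk 62, set 6) → L1-HIT  vc=[36]
12: 0x90 (blk 36, set 4) → VC-HIT  vc=[20]
13: 0x31 (blk 12, set 4) → MISS  vc=[20, 36]
14: 0x51 (blk 20, set 4) → VC-HIT  vc=[12, 36]
15: 0xfb (blk 62, set 6) → L1-HIT  vc=[12, 36]

OUTCOME = L1-HIT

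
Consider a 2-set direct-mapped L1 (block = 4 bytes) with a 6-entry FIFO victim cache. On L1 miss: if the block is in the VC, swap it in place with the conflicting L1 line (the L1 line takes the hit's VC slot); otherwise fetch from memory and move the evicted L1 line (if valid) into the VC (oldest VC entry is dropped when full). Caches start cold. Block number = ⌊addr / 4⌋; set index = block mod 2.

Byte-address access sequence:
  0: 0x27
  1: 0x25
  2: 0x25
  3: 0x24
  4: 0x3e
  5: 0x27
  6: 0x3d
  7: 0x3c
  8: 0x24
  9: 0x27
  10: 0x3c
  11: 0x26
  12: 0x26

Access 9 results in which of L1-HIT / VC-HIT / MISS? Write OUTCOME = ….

#0 0x27→b9/s1 MISS; vc=[]
#1 0x25→b9/s1 L1-HIT; vc=[]
#2 0x25→b9/s1 L1-HIT; vc=[]
#3 0x24→b9/s1 L1-HIT; vc=[]
#4 0x3e→b15/s1 MISS; vc=[9]
#5 0x27→b9/s1 VC-HIT; vc=[15]
#6 0x3d→b15/s1 VC-HIT; vc=[9]
#7 0x3c→b15/s1 L1-HIT; vc=[9]
#8 0x24→b9/s1 VC-HIT; vc=[15]
#9 0x27→b9/s1 L1-HIT; vc=[15]
#10 0x3c→b15/s1 VC-HIT; vc=[9]
#11 0x26→b9/s1 VC-HIT; vc=[15]
#12 0x26→b9/s1 L1-HIT; vc=[15]

OUTCOME = L1-HIT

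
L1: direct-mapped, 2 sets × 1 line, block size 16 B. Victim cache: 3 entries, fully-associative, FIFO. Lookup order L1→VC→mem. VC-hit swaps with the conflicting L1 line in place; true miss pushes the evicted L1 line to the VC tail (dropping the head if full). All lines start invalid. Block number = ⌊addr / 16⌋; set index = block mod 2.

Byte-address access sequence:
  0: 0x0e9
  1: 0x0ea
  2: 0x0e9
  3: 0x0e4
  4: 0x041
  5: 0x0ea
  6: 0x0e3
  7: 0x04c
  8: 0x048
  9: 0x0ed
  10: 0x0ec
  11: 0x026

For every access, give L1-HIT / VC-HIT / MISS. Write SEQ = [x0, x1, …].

SEQ = [MISS, L1-HIT, L1-HIT, L1-HIT, MISS, VC-HIT, L1-HIT, VC-HIT, L1-HIT, VC-HIT, L1-HIT, MISS]

  [0] addr=0xe9 blk=14 s=0: MISS | VC []
  [1] addr=0xea blk=14 s=0: L1-HIT | VC []
  [2] addr=0xe9 blk=14 s=0: L1-HIT | VC []
  [3] addr=0xe4 blk=14 s=0: L1-HIT | VC []
  [4] addr=0x41 blk=4 s=0: MISS | VC [14]
  [5] addr=0xea blk=14 s=0: VC-HIT | VC [4]
  [6] addr=0xe3 blk=14 s=0: L1-HIT | VC [4]
  [7] addr=0x4c blk=4 s=0: VC-HIT | VC [14]
  [8] addr=0x48 blk=4 s=0: L1-HIT | VC [14]
  [9] addr=0xed blk=14 s=0: VC-HIT | VC [4]
  [10] addr=0xec blk=14 s=0: L1-HIT | VC [4]
  [11] addr=0x26 blk=2 s=0: MISS | VC [4, 14]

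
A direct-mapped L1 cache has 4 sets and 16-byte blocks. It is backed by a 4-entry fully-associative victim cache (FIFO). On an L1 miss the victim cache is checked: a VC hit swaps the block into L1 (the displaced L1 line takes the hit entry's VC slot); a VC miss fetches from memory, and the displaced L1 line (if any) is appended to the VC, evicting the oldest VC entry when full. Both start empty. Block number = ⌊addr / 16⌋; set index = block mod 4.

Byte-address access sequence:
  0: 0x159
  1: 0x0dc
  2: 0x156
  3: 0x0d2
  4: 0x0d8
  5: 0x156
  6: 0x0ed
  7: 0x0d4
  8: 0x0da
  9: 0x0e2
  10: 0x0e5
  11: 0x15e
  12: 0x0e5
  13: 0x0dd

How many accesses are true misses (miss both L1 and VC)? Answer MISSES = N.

#0 0x159→b21/s1 MISS; vc=[]
#1 0xdc→b13/s1 MISS; vc=[21]
#2 0x156→b21/s1 VC-HIT; vc=[13]
#3 0xd2→b13/s1 VC-HIT; vc=[21]
#4 0xd8→b13/s1 L1-HIT; vc=[21]
#5 0x156→b21/s1 VC-HIT; vc=[13]
#6 0xed→b14/s2 MISS; vc=[13]
#7 0xd4→b13/s1 VC-HIT; vc=[21]
#8 0xda→b13/s1 L1-HIT; vc=[21]
#9 0xe2→b14/s2 L1-HIT; vc=[21]
#10 0xe5→b14/s2 L1-HIT; vc=[21]
#11 0x15e→b21/s1 VC-HIT; vc=[13]
#12 0xe5→b14/s2 L1-HIT; vc=[13]
#13 0xdd→b13/s1 VC-HIT; vc=[21]

MISSES = 3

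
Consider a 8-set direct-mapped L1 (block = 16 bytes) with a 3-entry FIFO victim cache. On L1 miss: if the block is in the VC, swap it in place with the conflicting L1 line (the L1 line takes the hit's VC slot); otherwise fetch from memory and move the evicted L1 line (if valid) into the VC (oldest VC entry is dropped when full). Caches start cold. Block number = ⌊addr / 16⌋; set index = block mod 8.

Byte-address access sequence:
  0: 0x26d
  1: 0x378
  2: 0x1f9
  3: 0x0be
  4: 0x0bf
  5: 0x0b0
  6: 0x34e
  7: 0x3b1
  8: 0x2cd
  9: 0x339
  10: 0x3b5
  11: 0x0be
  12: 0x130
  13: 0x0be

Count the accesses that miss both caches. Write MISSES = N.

MISSES = 9

#0 0x26d→b38/s6 MISS; vc=[]
#1 0x378→b55/s7 MISS; vc=[]
#2 0x1f9→b31/s7 MISS; vc=[55]
#3 0xbe→b11/s3 MISS; vc=[55]
#4 0xbf→b11/s3 L1-HIT; vc=[55]
#5 0xb0→b11/s3 L1-HIT; vc=[55]
#6 0x34e→b52/s4 MISS; vc=[55]
#7 0x3b1→b59/s3 MISS; vc=[55,11]
#8 0x2cd→b44/s4 MISS; vc=[55,11,52]
#9 0x339→b51/s3 MISS; vc=[11,52,59]
#10 0x3b5→b59/s3 VC-HIT; vc=[11,52,51]
#11 0xbe→b11/s3 VC-HIT; vc=[59,52,51]
#12 0x130→b19/s3 MISS; vc=[52,51,11]
#13 0xbe→b11/s3 VC-HIT; vc=[52,51,19]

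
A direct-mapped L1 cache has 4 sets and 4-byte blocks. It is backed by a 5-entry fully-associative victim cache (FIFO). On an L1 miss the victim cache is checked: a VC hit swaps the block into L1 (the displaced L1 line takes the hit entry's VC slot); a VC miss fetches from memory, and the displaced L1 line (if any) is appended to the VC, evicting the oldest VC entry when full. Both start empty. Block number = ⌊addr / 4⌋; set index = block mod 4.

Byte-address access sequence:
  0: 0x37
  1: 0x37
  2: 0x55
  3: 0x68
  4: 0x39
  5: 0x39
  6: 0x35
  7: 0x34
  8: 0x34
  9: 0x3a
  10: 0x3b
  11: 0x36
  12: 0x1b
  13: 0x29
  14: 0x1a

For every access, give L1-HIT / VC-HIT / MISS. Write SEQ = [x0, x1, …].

SEQ = [MISS, L1-HIT, MISS, MISS, MISS, L1-HIT, VC-HIT, L1-HIT, L1-HIT, L1-HIT, L1-HIT, L1-HIT, MISS, MISS, VC-HIT]

#0 0x37→b13/s1 MISS; vc=[]
#1 0x37→b13/s1 L1-HIT; vc=[]
#2 0x55→b21/s1 MISS; vc=[13]
#3 0x68→b26/s2 MISS; vc=[13]
#4 0x39→b14/s2 MISS; vc=[13,26]
#5 0x39→b14/s2 L1-HIT; vc=[13,26]
#6 0x35→b13/s1 VC-HIT; vc=[21,26]
#7 0x34→b13/s1 L1-HIT; vc=[21,26]
#8 0x34→b13/s1 L1-HIT; vc=[21,26]
#9 0x3a→b14/s2 L1-HIT; vc=[21,26]
#10 0x3b→b14/s2 L1-HIT; vc=[21,26]
#11 0x36→b13/s1 L1-HIT; vc=[21,26]
#12 0x1b→b6/s2 MISS; vc=[21,26,14]
#13 0x29→b10/s2 MISS; vc=[21,26,14,6]
#14 0x1a→b6/s2 VC-HIT; vc=[21,26,14,10]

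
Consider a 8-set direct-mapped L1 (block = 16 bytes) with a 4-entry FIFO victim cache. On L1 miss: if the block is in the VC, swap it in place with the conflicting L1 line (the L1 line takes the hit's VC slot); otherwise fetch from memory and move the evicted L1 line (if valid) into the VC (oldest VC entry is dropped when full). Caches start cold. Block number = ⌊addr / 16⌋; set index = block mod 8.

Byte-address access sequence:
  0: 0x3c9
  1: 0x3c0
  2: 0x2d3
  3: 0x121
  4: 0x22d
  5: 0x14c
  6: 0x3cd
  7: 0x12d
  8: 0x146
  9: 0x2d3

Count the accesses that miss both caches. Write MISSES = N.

#0 0x3c9→b60/s4 MISS; vc=[]
#1 0x3c0→b60/s4 L1-HIT; vc=[]
#2 0x2d3→b45/s5 MISS; vc=[]
#3 0x121→b18/s2 MISS; vc=[]
#4 0x22d→b34/s2 MISS; vc=[18]
#5 0x14c→b20/s4 MISS; vc=[18,60]
#6 0x3cd→b60/s4 VC-HIT; vc=[18,20]
#7 0x12d→b18/s2 VC-HIT; vc=[34,20]
#8 0x146→b20/s4 VC-HIT; vc=[34,60]
#9 0x2d3→b45/s5 L1-HIT; vc=[34,60]

MISSES = 5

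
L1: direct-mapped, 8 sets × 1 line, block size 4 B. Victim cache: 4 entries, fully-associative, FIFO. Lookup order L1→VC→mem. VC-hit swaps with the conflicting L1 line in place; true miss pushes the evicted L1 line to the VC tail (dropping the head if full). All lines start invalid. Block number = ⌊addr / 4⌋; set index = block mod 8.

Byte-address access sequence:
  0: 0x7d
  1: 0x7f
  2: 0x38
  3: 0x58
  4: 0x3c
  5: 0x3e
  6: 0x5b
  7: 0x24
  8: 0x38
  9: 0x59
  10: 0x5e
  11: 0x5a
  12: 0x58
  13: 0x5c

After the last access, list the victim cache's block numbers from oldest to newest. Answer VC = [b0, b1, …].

#0 0x7d→b31/s7 MISS; vc=[]
#1 0x7f→b31/s7 L1-HIT; vc=[]
#2 0x38→b14/s6 MISS; vc=[]
#3 0x58→b22/s6 MISS; vc=[14]
#4 0x3c→b15/s7 MISS; vc=[14,31]
#5 0x3e→b15/s7 L1-HIT; vc=[14,31]
#6 0x5b→b22/s6 L1-HIT; vc=[14,31]
#7 0x24→b9/s1 MISS; vc=[14,31]
#8 0x38→b14/s6 VC-HIT; vc=[22,31]
#9 0x59→b22/s6 VC-HIT; vc=[14,31]
#10 0x5e→b23/s7 MISS; vc=[14,31,15]
#11 0x5a→b22/s6 L1-HIT; vc=[14,31,15]
#12 0x58→b22/s6 L1-HIT; vc=[14,31,15]
#13 0x5c→b23/s7 L1-HIT; vc=[14,31,15]

VC = [14, 31, 15]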